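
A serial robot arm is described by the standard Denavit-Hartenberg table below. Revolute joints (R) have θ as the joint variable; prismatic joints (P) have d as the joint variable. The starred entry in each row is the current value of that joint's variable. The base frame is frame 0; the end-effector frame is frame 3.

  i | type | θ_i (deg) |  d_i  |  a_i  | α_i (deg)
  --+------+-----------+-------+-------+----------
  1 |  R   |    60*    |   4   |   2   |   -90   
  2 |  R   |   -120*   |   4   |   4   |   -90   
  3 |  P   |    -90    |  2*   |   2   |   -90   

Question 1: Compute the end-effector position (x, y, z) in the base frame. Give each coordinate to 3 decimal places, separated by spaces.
after link 1: o_1 = (1.0000, 1.7321, 4.0000)
after link 2: o_2 = (-3.4641, 2.0000, 7.4641)
after link 3: o_3 = (-4.3301, 4.5000, 8.4641)

-4.330 4.500 8.464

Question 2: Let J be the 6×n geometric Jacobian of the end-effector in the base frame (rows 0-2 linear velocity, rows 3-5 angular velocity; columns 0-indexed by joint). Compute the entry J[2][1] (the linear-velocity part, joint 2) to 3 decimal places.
axis z_1 = (-0.8660,0.5000,0.0000); lever o_n−o_1 = (-5.3301,2.7679,4.4641)
cross product → J_v[:, 1] = (2.2321,3.8660,0.2679)
J_ω[:, 1] = z_1
entry J[2][1] = 0.2679

0.268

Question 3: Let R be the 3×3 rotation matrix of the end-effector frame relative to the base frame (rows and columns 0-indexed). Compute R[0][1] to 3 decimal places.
End-effector y-axis (col 1 of R) = (-0.4330,-0.7500,-0.5000)
R[0][1] = -0.4330

-0.433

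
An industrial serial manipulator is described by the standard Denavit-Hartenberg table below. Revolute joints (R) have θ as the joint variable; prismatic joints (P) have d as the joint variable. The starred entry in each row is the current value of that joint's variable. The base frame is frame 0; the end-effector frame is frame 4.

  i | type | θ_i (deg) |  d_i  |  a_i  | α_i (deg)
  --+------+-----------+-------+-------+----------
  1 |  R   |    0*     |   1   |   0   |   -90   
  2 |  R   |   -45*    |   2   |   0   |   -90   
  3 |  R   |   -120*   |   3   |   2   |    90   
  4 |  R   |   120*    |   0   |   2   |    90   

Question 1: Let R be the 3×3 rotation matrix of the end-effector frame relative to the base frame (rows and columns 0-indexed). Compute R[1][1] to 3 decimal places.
-0.500

End-effector y-axis (col 1 of R) = (-0.6124,-0.5000,-0.6124)
R[1][1] = -0.5000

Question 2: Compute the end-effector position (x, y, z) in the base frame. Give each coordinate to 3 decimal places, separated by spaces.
2.993 2.866 -2.700

after link 1: o_1 = (0.0000, 0.0000, 1.0000)
after link 2: o_2 = (0.0000, 2.0000, 1.0000)
after link 3: o_3 = (1.4142, 3.7321, -1.8284)
after link 4: o_4 = (2.9925, 2.8660, -2.6996)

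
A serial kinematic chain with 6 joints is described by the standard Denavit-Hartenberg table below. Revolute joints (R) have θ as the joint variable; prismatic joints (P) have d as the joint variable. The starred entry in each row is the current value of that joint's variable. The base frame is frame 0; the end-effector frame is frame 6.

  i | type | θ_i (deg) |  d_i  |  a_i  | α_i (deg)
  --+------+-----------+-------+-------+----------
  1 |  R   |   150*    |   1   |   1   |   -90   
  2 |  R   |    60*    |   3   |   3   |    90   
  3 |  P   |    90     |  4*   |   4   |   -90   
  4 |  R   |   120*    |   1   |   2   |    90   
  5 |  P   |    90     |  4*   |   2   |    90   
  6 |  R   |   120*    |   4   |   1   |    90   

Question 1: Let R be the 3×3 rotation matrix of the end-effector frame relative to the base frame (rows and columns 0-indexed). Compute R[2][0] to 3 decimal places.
-0.650

End-effector x-axis (col 0 of R) = (-0.2667,-0.7120,-0.6495)
R[2][0] = -0.6495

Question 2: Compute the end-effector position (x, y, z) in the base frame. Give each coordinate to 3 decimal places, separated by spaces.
-2.468 -8.060 -1.248

after link 1: o_1 = (-0.8660, 0.5000, 1.0000)
after link 2: o_2 = (-3.6651, -1.3481, -1.5981)
after link 3: o_3 = (-8.6651, -3.0801, 0.4019)
after link 4: o_4 = (-6.4330, -3.2141, 0.4019)
after link 5: o_5 = (-5.7990, -7.5801, 1.1340)
after link 6: o_6 = (-2.4677, -8.0601, -1.2476)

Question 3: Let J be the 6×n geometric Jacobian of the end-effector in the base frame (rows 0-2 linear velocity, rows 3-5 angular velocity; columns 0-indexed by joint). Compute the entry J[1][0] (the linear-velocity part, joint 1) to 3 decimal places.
axis z_0 = ẑ; lever o_n−o_0 = (-2.4677,-8.0601,-1.2476)
cross product → J_v[:, 0] = (8.0601,-2.4677,0.0000)
J_ω[:, 0] = z_0
entry J[1][0] = -2.4677

-2.468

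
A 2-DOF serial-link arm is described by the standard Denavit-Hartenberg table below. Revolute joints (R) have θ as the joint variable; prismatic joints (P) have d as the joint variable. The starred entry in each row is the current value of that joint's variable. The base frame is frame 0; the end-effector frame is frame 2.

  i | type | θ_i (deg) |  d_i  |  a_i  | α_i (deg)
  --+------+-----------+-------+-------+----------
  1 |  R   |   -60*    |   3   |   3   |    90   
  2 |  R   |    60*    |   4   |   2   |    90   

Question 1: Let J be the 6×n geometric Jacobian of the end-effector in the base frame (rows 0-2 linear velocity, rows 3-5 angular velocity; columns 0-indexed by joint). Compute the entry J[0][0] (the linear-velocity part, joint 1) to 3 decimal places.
5.464

axis z_0 = ẑ; lever o_n−o_0 = (-1.4641,-5.4641,4.7321)
cross product → J_v[:, 0] = (5.4641,-1.4641,0.0000)
J_ω[:, 0] = z_0
entry J[0][0] = 5.4641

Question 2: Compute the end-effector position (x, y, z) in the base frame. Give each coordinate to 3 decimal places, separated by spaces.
-1.464 -5.464 4.732

after link 1: o_1 = (1.5000, -2.5981, 3.0000)
after link 2: o_2 = (-1.4641, -5.4641, 4.7321)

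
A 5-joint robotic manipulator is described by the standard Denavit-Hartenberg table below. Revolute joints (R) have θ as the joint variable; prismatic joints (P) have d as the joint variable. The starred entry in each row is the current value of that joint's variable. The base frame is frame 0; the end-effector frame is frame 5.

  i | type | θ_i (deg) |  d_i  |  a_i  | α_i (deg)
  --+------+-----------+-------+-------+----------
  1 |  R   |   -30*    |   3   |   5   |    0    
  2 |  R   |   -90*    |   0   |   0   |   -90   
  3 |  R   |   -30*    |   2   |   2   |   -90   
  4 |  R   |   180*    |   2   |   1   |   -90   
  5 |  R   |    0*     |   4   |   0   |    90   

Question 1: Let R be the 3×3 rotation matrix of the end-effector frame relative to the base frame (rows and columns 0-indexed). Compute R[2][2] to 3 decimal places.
End-effector z-axis (col 2 of R) = (-0.2500,-0.4330,-0.8660)
R[2][2] = -0.8660

-0.866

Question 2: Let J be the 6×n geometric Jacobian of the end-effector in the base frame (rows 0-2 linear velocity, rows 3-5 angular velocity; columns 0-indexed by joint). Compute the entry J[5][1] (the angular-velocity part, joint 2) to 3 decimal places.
axis z_1 = (0.0000,0.0000,1.0000); lever o_n−o_1 = (4.2631,-4.6160,-1.2321)
cross product → J_v[:, 1] = (4.6160,4.2631,-0.0000)
J_ω[:, 1] = z_1
entry J[5][1] = 1.0000

1.000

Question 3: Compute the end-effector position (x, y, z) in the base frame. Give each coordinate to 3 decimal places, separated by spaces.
after link 1: o_1 = (4.3301, -2.5000, 3.0000)
after link 2: o_2 = (4.3301, -2.5000, 3.0000)
after link 3: o_3 = (5.1962, -5.0000, 4.0000)
after link 4: o_4 = (5.1292, -5.1160, 1.7679)
after link 5: o_5 = (8.5933, -7.1160, 1.7679)

8.593 -7.116 1.768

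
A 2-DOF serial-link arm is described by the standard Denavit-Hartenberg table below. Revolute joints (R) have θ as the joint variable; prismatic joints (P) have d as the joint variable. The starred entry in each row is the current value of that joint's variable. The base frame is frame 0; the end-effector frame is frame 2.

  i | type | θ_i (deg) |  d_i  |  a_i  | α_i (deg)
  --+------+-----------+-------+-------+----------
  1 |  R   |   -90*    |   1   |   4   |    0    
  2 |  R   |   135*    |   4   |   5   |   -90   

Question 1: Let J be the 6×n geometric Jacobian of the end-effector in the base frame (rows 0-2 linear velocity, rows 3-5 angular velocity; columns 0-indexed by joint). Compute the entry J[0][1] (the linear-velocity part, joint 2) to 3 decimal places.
axis z_1 = (0.0000,0.0000,1.0000); lever o_n−o_1 = (3.5355,3.5355,4.0000)
cross product → J_v[:, 1] = (-3.5355,3.5355,0.0000)
J_ω[:, 1] = z_1
entry J[0][1] = -3.5355

-3.536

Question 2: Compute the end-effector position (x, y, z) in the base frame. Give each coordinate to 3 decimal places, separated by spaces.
3.536 -0.464 5.000

after link 1: o_1 = (0.0000, -4.0000, 1.0000)
after link 2: o_2 = (3.5355, -0.4645, 5.0000)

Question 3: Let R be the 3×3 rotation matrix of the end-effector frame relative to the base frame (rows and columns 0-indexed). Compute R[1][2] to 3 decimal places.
End-effector z-axis (col 2 of R) = (-0.7071,0.7071,0.0000)
R[1][2] = 0.7071

0.707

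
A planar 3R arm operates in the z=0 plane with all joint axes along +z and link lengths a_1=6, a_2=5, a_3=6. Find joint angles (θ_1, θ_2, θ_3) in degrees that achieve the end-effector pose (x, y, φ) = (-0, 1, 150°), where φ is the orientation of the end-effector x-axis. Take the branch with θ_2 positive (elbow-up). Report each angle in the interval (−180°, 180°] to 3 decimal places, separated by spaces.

-72.103 120.000 102.103

wrist centre = target − a_3·(cos φ, sin φ) = (5.1962, -2.0000)
cos θ_2 = (31.0000−6²−5²)/(2·6·5) = -0.5000; θ_2 = 120.0000° (elbow-up)
β = atan2(-2.0000,5.1962) = -21.0517°; ψ = atan2(4.3301,3.5000) = 51.0517°
θ_1 = β − ψ = -72.1034°
θ_3 = φ − θ_1 − θ_2 = 102.1034° (wrapped to (-180°,180°])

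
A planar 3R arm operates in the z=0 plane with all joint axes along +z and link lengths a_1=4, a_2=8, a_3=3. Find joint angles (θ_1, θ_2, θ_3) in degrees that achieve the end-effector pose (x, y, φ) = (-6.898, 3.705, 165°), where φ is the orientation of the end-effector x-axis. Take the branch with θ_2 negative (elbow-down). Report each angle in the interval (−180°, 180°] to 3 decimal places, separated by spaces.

wrist centre = target − a_3·(cos φ, sin φ) = (-4.0002, 2.9285)
cos θ_2 = (24.5781−4²−8²)/(2·4·8) = -0.8660; θ_2 = -149.9933° (elbow-down)
β = atan2(2.9285,-4.0002) = 143.7923°; ψ = atan2(-4.0008,-2.9277) = -126.1961°
θ_1 = β − ψ = 269.9884°
θ_3 = φ − θ_1 − θ_2 = 45.0049° (wrapped to (-180°,180°])

-90.012 -149.993 45.005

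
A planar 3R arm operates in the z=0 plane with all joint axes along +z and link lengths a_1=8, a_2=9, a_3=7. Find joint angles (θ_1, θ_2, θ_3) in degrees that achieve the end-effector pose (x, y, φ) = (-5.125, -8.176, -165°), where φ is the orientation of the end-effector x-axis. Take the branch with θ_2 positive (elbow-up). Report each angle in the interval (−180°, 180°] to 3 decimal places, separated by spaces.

-151.160 134.997 -148.837

wrist centre = target − a_3·(cos φ, sin φ) = (1.6365, -6.3643)
cos θ_2 = (43.1820−8²−9²)/(2·8·9) = -0.7071; θ_2 = 134.9970° (elbow-up)
β = atan2(-6.3643,1.6365) = -75.5796°; ψ = atan2(6.3643,1.6364) = 75.5806°
θ_1 = β − ψ = -151.1602°
θ_3 = φ − θ_1 − θ_2 = -148.8368° (wrapped to (-180°,180°])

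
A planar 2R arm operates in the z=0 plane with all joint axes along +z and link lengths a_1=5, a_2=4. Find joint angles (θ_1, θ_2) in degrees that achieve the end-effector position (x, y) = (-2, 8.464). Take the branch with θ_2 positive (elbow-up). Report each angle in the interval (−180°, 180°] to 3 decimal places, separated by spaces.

89.998 30.005

cos θ_2 = (75.6393−5²−4²)/(2·5·4) = 0.8660; θ_2 = 30.0049° (elbow-up)
β = atan2(8.4640,-2.0000) = 103.2948°; ψ = atan2(2.0003,8.4639) = 13.2969°
θ_1 = β − ψ = 89.9980°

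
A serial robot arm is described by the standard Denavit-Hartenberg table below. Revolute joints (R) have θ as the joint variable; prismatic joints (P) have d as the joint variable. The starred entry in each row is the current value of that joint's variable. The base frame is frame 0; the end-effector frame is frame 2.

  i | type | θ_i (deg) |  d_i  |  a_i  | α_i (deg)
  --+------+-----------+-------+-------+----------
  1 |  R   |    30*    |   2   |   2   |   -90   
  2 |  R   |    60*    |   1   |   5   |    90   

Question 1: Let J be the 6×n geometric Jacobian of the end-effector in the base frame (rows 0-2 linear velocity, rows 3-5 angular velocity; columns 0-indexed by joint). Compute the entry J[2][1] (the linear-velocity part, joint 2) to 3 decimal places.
axis z_1 = (-0.5000,0.8660,0.0000); lever o_n−o_1 = (1.6651,2.1160,-4.3301)
cross product → J_v[:, 1] = (-3.7500,-2.1651,-2.5000)
J_ω[:, 1] = z_1
entry J[2][1] = -2.5000

-2.500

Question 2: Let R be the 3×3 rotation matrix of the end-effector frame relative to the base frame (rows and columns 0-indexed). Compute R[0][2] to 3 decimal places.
End-effector z-axis (col 2 of R) = (0.7500,0.4330,0.5000)
R[0][2] = 0.7500

0.750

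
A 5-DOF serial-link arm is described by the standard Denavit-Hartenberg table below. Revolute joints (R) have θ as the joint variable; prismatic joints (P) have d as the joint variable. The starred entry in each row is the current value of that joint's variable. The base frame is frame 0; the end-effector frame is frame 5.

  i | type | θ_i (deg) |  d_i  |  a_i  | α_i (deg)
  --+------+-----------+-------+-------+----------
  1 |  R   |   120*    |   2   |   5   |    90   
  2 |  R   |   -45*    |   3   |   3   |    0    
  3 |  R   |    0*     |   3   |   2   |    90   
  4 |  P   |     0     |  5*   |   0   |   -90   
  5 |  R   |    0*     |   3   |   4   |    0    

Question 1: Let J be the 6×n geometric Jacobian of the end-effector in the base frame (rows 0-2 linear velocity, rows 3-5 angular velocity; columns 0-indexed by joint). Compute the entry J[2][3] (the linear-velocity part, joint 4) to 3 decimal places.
prismatic axis z_3 = (0.3536,-0.6124,-0.7071)
J_v[:, 3] = z_3; J_ω[:, 3] = (0,0,0)
entry J[2][3] = -0.7071

-0.707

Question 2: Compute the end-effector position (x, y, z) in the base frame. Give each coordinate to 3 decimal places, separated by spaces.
3.880 11.280 -7.899

after link 1: o_1 = (-2.5000, 4.3301, 2.0000)
after link 2: o_2 = (-0.9626, 7.6672, -0.1213)
after link 3: o_3 = (0.9284, 10.3920, -1.5355)
after link 4: o_4 = (2.6962, 7.3301, -5.0711)
after link 5: o_5 = (3.8800, 11.2796, -7.8995)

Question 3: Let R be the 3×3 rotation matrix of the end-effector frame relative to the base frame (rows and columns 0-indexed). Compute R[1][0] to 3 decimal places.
End-effector x-axis (col 0 of R) = (-0.3536,0.6124,-0.7071)
R[1][0] = 0.6124

0.612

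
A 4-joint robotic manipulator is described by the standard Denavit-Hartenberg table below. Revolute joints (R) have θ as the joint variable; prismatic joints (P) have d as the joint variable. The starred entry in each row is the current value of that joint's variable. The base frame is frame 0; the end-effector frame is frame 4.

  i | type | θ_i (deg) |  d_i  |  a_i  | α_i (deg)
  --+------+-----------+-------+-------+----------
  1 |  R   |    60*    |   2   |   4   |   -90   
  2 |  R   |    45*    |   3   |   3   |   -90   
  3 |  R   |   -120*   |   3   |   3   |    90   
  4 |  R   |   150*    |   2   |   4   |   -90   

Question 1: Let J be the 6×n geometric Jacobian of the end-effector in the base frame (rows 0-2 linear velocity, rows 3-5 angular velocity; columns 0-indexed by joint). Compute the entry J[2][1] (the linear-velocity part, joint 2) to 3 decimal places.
2.475

axis z_1 = (-0.8660,0.5000,0.0000); lever o_n−o_1 = (-2.6214,-1.3443,-4.5962)
cross product → J_v[:, 1] = (-2.2981,-3.9804,2.4749)
J_ω[:, 1] = z_1
entry J[2][1] = 2.4749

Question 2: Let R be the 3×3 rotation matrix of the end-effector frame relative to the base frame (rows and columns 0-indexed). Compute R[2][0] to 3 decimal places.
-0.660

End-effector x-axis (col 0 of R) = (0.6258,-0.4160,-0.6597)
R[2][0] = -0.6597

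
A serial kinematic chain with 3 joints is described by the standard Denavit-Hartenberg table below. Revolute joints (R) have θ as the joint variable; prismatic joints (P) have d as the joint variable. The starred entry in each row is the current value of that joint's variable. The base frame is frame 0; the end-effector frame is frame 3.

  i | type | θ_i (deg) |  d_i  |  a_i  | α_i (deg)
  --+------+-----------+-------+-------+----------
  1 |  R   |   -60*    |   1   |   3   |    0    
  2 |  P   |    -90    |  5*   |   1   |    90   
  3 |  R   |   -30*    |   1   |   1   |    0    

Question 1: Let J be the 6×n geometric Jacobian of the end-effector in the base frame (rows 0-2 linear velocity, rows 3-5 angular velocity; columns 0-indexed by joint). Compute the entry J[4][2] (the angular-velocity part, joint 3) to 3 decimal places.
axis z_2 = (-0.5000,0.8660,0.0000); lever o_n−o_2 = (-1.2500,0.4330,-0.5000)
cross product → J_v[:, 2] = (-0.4330,-0.2500,0.8660)
J_ω[:, 2] = z_2
entry J[4][2] = 0.8660

0.866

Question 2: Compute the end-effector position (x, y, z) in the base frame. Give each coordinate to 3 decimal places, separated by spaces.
-0.616 -2.665 5.500

after link 1: o_1 = (1.5000, -2.5981, 1.0000)
after link 2: o_2 = (0.6340, -3.0981, 6.0000)
after link 3: o_3 = (-0.6160, -2.6651, 5.5000)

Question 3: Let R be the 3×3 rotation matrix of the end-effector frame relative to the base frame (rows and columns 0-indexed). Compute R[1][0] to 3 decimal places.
-0.433

End-effector x-axis (col 0 of R) = (-0.7500,-0.4330,-0.5000)
R[1][0] = -0.4330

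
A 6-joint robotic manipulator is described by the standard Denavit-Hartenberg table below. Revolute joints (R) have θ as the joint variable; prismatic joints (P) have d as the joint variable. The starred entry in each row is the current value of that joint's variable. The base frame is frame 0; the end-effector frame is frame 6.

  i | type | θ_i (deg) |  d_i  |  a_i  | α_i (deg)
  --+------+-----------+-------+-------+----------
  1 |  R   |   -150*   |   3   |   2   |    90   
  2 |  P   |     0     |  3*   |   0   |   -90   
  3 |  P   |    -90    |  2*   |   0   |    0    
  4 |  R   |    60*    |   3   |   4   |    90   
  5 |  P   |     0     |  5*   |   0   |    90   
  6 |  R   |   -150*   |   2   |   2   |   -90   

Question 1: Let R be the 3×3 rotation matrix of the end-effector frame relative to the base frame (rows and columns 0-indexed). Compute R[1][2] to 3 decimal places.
End-effector z-axis (col 2 of R) = (-0.5000,-0.8660,-0.0000)
R[1][2] = -0.8660

-0.866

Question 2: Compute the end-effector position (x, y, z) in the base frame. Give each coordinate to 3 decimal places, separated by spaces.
after link 1: o_1 = (-1.7321, -1.0000, 3.0000)
after link 2: o_2 = (-3.2321, 1.5981, 3.0000)
after link 3: o_3 = (-3.2321, 1.5981, 5.0000)
after link 4: o_4 = (-7.2321, 1.5981, 8.0000)
after link 5: o_5 = (-7.2321, 6.5981, 8.0000)
after link 6: o_6 = (-5.5000, 5.5981, 6.0000)

-5.500 5.598 6.000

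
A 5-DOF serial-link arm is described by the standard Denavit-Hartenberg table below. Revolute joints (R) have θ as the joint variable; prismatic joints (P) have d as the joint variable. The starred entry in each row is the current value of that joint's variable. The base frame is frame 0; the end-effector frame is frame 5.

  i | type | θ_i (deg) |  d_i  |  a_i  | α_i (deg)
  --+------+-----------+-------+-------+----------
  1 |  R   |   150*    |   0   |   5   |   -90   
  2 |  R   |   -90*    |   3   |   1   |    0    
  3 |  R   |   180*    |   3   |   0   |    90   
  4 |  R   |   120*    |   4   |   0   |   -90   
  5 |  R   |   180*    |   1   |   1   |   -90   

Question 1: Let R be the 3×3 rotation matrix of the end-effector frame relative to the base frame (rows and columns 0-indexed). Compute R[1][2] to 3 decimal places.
0.500

End-effector z-axis (col 2 of R) = (-0.8660,0.5000,0.0000)
R[1][2] = 0.5000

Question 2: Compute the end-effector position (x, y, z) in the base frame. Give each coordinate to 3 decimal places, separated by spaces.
-10.111 0.487 1.366

after link 1: o_1 = (-4.3301, 2.5000, 0.0000)
after link 2: o_2 = (-5.8301, -0.0981, 1.0000)
after link 3: o_3 = (-7.3301, -2.6962, 1.0000)
after link 4: o_4 = (-10.7942, -0.6962, 1.0000)
after link 5: o_5 = (-10.1112, 0.4869, 1.3660)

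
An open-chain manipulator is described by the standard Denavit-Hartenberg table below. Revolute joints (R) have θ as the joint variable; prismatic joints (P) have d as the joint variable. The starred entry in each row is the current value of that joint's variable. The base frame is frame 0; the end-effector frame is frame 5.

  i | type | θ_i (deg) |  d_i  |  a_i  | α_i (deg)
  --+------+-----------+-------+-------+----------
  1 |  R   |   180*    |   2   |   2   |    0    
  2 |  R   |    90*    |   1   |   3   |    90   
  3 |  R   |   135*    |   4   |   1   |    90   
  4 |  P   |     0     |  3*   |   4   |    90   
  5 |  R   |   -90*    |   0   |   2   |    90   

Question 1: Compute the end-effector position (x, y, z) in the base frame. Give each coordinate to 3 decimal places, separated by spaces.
after link 1: o_1 = (-2.0000, 0.0000, 2.0000)
after link 2: o_2 = (-2.0000, -3.0000, 3.0000)
after link 3: o_3 = (-6.0000, -2.2929, 3.7071)
after link 4: o_4 = (-6.0000, -1.5858, 8.6569)
after link 5: o_5 = (-6.0000, -0.1716, 7.2426)

-6.000 -0.172 7.243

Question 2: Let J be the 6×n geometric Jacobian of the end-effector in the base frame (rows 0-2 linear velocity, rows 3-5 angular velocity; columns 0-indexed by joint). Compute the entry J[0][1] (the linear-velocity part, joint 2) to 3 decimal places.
0.172

axis z_1 = (0.0000,0.0000,1.0000); lever o_n−o_1 = (-4.0000,-0.1716,5.2426)
cross product → J_v[:, 1] = (0.1716,-4.0000,0.0000)
J_ω[:, 1] = z_1
entry J[0][1] = 0.1716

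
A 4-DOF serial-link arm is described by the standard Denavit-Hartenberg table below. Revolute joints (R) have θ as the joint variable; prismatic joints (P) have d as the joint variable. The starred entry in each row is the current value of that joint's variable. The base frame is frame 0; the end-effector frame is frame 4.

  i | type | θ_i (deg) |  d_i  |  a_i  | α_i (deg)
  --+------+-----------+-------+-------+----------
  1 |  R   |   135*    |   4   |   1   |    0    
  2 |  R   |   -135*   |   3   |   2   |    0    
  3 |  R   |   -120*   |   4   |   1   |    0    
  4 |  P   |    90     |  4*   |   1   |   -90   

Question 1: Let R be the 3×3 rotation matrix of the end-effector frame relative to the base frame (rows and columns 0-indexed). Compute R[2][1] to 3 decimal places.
-1.000

End-effector y-axis (col 1 of R) = (0.0000,0.0000,-1.0000)
R[2][1] = -1.0000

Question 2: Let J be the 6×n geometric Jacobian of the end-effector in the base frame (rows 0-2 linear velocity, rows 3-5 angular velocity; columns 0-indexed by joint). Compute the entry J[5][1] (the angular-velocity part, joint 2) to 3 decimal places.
1.000

axis z_1 = (0.0000,0.0000,1.0000); lever o_n−o_1 = (2.3660,-1.3660,11.0000)
cross product → J_v[:, 1] = (1.3660,2.3660,-0.0000)
J_ω[:, 1] = z_1
entry J[5][1] = 1.0000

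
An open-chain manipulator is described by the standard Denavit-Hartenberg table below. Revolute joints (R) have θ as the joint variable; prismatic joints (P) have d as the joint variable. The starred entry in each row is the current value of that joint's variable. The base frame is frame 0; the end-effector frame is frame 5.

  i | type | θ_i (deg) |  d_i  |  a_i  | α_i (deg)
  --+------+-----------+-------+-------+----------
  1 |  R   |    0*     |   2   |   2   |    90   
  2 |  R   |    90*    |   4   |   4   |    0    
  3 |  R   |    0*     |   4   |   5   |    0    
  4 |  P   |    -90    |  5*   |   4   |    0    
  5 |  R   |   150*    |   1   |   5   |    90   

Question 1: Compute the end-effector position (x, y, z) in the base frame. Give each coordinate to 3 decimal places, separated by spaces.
1.670 -14.000 13.500

after link 1: o_1 = (2.0000, 0.0000, 2.0000)
after link 2: o_2 = (2.0000, -4.0000, 6.0000)
after link 3: o_3 = (2.0000, -8.0000, 11.0000)
after link 4: o_4 = (6.0000, -13.0000, 11.0000)
after link 5: o_5 = (1.6699, -14.0000, 13.5000)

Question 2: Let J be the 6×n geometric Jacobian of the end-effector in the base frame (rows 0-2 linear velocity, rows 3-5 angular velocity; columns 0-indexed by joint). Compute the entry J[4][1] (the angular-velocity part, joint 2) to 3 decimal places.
-1.000

axis z_1 = (0.0000,-1.0000,0.0000); lever o_n−o_1 = (-0.3301,-14.0000,11.5000)
cross product → J_v[:, 1] = (-11.5000,-0.0000,-0.3301)
J_ω[:, 1] = z_1
entry J[4][1] = -1.0000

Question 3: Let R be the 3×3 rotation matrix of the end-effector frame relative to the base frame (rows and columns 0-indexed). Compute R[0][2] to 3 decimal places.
0.500

End-effector z-axis (col 2 of R) = (0.5000,-0.0000,0.8660)
R[0][2] = 0.5000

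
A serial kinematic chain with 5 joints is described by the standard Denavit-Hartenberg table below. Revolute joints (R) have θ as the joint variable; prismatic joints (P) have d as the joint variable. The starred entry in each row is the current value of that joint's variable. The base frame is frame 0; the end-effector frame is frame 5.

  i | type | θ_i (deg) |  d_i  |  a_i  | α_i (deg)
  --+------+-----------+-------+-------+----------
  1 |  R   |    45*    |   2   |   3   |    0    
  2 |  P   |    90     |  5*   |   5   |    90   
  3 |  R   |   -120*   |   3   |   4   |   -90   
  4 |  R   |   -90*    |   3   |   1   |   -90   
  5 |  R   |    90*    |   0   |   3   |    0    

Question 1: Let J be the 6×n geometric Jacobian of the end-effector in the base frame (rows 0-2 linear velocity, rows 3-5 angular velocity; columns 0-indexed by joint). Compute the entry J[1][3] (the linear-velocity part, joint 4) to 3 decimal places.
axis z_3 = (-0.6124,0.6124,-0.5000); lever o_n−o_3 = (0.7071,0.7071,0.0000)
cross product → J_v[:, 3] = (0.3536,-0.3536,-0.8660)
J_ω[:, 3] = z_3
entry J[1][3] = -0.3536

-0.354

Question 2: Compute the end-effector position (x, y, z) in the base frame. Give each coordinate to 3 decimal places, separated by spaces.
after link 1: o_1 = (2.1213, 2.1213, 2.0000)
after link 2: o_2 = (-1.4142, 5.6569, 7.0000)
after link 3: o_3 = (2.1213, 6.3640, 3.5359)
after link 4: o_4 = (0.9913, 8.9082, 2.0359)
after link 5: o_5 = (2.8284, 7.0711, 3.5359)

2.828 7.071 3.536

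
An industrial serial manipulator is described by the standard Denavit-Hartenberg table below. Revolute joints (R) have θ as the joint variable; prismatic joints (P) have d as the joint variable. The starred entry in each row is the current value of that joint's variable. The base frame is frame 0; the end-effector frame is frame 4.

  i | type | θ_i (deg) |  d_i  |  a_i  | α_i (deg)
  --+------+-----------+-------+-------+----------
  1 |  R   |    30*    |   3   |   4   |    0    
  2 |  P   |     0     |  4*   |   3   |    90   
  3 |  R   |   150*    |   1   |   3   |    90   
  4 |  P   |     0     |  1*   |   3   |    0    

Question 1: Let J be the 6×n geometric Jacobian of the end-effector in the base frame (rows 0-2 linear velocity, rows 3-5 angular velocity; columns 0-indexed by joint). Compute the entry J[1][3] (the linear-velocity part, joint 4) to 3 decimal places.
0.250

prismatic axis z_3 = (0.4330,0.2500,0.8660)
J_v[:, 3] = z_3; J_ω[:, 3] = (0,0,0)
entry J[1][3] = 0.2500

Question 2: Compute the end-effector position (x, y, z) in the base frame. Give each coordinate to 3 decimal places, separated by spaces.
after link 1: o_1 = (3.4641, 2.0000, 3.0000)
after link 2: o_2 = (6.0622, 3.5000, 7.0000)
after link 3: o_3 = (4.3122, 1.3349, 8.5000)
after link 4: o_4 = (2.4952, 0.2859, 10.8660)

2.495 0.286 10.866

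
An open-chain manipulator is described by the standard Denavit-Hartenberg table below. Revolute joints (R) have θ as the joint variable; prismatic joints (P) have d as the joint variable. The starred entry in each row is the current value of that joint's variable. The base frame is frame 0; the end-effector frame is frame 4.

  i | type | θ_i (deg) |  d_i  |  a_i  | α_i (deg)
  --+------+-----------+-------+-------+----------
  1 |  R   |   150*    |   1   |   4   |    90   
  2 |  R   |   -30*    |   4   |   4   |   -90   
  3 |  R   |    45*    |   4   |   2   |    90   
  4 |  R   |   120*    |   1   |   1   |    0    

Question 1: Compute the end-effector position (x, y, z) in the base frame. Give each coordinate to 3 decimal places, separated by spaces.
after link 1: o_1 = (-3.4641, 2.0000, 1.0000)
after link 2: o_2 = (-4.4641, 7.1962, -1.0000)
after link 3: o_3 = (-7.9639, 7.5838, 1.7570)
after link 4: o_4 = (-8.0738, 8.8719, 2.3302)

-8.074 8.872 2.330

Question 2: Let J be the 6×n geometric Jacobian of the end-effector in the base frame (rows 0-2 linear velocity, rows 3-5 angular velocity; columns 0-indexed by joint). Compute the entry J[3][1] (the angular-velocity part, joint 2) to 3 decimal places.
axis z_1 = (0.5000,0.8660,0.0000); lever o_n−o_1 = (-4.6097,6.8719,1.3302)
cross product → J_v[:, 1] = (1.1520,-0.6651,7.4280)
J_ω[:, 1] = z_1
entry J[3][1] = 0.5000

0.500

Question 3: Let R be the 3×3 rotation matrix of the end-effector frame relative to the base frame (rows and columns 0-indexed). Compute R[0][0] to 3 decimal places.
End-effector x-axis (col 0 of R) = (0.0669,0.3696,0.9268)
R[0][0] = 0.0669

0.067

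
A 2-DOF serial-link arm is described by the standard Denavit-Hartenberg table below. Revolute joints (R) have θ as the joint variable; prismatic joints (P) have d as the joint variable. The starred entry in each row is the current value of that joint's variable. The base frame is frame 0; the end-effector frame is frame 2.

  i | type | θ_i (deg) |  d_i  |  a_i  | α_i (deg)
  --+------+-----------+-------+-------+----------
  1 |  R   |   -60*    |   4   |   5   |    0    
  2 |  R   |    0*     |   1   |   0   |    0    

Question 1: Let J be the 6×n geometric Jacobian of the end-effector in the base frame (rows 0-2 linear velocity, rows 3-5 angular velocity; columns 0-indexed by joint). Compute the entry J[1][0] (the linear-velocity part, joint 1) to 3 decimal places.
2.500

axis z_0 = ẑ; lever o_n−o_0 = (2.5000,-4.3301,5.0000)
cross product → J_v[:, 0] = (4.3301,2.5000,-0.0000)
J_ω[:, 0] = z_0
entry J[1][0] = 2.5000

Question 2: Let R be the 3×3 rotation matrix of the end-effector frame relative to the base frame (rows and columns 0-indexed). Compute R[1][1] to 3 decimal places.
End-effector y-axis (col 1 of R) = (0.8660,0.5000,0.0000)
R[1][1] = 0.5000

0.500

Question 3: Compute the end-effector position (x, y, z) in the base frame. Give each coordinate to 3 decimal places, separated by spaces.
2.500 -4.330 5.000

after link 1: o_1 = (2.5000, -4.3301, 4.0000)
after link 2: o_2 = (2.5000, -4.3301, 5.0000)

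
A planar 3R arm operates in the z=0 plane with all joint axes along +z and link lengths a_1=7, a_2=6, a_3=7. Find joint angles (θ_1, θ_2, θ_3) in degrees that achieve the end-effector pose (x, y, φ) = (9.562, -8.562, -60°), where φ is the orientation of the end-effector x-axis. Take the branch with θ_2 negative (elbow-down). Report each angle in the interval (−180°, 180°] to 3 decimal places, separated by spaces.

wrist centre = target − a_3·(cos φ, sin φ) = (6.0620, -2.4998)
cos θ_2 = (42.9970−7²−6²)/(2·7·6) = -0.5000; θ_2 = -120.0024° (elbow-down)
β = atan2(-2.4998,6.0620) = -22.4101°; ψ = atan2(-5.1960,3.9998) = -52.4117°
θ_1 = β − ψ = 30.0017°
θ_3 = φ − θ_1 − θ_2 = 30.0007° (wrapped to (-180°,180°])

30.002 -120.002 30.001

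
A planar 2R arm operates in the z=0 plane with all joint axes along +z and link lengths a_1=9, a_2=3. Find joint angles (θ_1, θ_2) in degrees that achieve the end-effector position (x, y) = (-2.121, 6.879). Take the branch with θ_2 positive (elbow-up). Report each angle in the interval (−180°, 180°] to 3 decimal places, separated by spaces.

89.996 134.995

cos θ_2 = (51.8193−9²−3²)/(2·9·3) = -0.7071; θ_2 = 134.9954° (elbow-up)
β = atan2(6.8790,-2.1210) = 107.1361°; ψ = atan2(2.1215,6.8788) = 17.1402°
θ_1 = β − ψ = 89.9959°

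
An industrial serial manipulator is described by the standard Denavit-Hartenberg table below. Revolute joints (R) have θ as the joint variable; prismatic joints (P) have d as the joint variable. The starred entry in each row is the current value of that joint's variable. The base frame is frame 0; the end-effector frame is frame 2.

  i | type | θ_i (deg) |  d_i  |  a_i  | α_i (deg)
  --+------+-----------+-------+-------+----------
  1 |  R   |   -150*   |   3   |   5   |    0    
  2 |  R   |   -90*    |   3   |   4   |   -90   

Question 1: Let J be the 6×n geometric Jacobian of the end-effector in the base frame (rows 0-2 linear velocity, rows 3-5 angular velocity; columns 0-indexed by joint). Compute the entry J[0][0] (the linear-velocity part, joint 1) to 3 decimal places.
-0.964

axis z_0 = ẑ; lever o_n−o_0 = (-6.3301,0.9641,6.0000)
cross product → J_v[:, 0] = (-0.9641,-6.3301,0.0000)
J_ω[:, 0] = z_0
entry J[0][0] = -0.9641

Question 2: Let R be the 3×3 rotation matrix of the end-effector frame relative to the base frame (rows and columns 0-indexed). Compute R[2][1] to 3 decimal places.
End-effector y-axis (col 1 of R) = (-0.0000,-0.0000,-1.0000)
R[2][1] = -1.0000

-1.000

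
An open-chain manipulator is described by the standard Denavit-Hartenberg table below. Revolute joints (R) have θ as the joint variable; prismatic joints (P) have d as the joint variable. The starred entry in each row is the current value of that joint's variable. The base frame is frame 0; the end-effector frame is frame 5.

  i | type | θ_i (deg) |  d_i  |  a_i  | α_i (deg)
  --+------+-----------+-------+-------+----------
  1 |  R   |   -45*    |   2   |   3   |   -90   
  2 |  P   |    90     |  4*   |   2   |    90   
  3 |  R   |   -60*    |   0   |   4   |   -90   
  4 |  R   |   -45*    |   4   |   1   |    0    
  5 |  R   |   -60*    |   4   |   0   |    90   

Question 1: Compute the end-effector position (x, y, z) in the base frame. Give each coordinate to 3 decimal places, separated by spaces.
after link 1: o_1 = (2.1213, -2.1213, 2.0000)
after link 2: o_2 = (4.9497, 0.7071, 0.0000)
after link 3: o_3 = (2.5003, -1.7424, -2.0000)
after link 4: o_4 = (3.9815, -1.2612, -5.8177)
after link 5: o_5 = (5.3957, 0.1530, -9.2818)

5.396 0.153 -9.282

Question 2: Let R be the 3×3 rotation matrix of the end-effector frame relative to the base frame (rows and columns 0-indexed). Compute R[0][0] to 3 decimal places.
0.842

End-effector x-axis (col 0 of R) = (0.8415,-0.5245,0.1294)
R[0][0] = 0.8415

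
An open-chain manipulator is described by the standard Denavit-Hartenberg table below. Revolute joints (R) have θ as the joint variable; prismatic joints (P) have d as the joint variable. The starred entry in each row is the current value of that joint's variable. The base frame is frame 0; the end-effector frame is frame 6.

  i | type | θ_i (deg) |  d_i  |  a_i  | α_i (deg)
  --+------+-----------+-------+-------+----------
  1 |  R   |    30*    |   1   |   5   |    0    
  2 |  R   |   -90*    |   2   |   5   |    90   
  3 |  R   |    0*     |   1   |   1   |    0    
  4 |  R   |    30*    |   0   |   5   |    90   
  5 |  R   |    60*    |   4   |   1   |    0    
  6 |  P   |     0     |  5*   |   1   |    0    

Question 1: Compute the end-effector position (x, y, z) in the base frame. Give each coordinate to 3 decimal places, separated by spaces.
9.812 -12.459 -1.794

after link 1: o_1 = (4.3301, 2.5000, 1.0000)
after link 2: o_2 = (6.8301, -1.8301, 3.0000)
after link 3: o_3 = (6.4641, -3.1962, 3.0000)
after link 4: o_4 = (8.6292, -6.9462, 5.5000)
after link 5: o_5 = (9.0957, -9.4862, 2.2859)
after link 6: o_6 = (9.8122, -12.4593, -1.7942)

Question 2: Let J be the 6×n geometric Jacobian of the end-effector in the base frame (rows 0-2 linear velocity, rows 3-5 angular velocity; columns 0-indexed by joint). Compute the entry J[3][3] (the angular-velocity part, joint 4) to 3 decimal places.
axis z_3 = (-0.8660,-0.5000,0.0000); lever o_n−o_3 = (3.3481,-9.2631,-4.7942)
cross product → J_v[:, 3] = (2.3971,-4.1519,9.6962)
J_ω[:, 3] = z_3
entry J[3][3] = -0.8660

-0.866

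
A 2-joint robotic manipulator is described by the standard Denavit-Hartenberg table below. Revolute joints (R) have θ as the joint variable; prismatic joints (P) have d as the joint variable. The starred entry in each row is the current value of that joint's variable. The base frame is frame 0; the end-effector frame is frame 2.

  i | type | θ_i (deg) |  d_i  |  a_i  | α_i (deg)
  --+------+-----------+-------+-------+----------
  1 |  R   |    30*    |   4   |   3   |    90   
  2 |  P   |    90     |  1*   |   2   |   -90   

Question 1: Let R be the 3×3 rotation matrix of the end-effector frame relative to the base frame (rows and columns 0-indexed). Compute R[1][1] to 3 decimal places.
End-effector y-axis (col 1 of R) = (-0.5000,0.8660,-0.0000)
R[1][1] = 0.8660

0.866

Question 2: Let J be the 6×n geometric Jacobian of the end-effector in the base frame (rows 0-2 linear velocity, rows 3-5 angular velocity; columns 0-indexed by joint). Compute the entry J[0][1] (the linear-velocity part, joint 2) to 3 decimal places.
0.500

prismatic axis z_1 = (0.5000,-0.8660,0.0000)
J_v[:, 1] = z_1; J_ω[:, 1] = (0,0,0)
entry J[0][1] = 0.5000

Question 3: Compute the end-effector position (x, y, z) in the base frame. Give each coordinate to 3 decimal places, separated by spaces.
after link 1: o_1 = (2.5981, 1.5000, 4.0000)
after link 2: o_2 = (3.0981, 0.6340, 6.0000)

3.098 0.634 6.000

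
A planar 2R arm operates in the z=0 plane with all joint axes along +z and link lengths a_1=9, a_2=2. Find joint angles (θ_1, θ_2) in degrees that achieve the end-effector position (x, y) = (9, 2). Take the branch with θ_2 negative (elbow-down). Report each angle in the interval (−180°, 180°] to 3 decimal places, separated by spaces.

cos θ_2 = (85.0000−9²−2²)/(2·9·2) = 0.0000; θ_2 = -90.0000° (elbow-down)
β = atan2(2.0000,9.0000) = 12.5288°; ψ = atan2(-2.0000,9.0000) = -12.5288°
θ_1 = β − ψ = 25.0576°

25.058 -90.000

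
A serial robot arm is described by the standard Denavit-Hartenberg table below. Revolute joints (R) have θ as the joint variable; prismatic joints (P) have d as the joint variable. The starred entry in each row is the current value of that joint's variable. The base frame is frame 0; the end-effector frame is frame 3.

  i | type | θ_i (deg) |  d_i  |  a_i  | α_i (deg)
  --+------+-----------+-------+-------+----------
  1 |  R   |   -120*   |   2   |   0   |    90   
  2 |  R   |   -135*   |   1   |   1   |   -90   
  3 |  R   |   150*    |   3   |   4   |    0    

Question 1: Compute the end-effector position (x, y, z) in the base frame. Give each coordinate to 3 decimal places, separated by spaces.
after link 1: o_1 = (0.0000, 0.0000, 2.0000)
after link 2: o_2 = (-0.5125, 1.1124, 1.2929)
after link 3: o_3 = (-1.0658, -3.8461, 1.6211)

-1.066 -3.846 1.621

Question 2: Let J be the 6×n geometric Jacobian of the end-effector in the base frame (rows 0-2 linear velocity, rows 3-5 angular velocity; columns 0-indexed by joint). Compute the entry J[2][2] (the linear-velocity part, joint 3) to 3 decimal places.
1.414

axis z_2 = (-0.3536,-0.6124,-0.7071); lever o_n−o_2 = (-0.5534,-4.9584,0.3282)
cross product → J_v[:, 2] = (-3.7071,0.5073,1.4142)
J_ω[:, 2] = z_2
entry J[2][2] = 1.4142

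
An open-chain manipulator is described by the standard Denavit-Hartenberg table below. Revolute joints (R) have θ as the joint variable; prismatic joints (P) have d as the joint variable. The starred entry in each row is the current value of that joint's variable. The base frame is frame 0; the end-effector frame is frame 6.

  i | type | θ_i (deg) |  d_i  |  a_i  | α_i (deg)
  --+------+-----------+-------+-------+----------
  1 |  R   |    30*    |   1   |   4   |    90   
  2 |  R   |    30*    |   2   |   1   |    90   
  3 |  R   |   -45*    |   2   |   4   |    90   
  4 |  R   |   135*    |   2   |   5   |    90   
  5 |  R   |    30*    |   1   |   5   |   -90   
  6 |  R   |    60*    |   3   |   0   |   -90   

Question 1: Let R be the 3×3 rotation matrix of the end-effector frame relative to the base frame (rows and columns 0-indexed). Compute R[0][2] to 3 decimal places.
0.031

End-effector z-axis (col 2 of R) = (0.0312,-0.1912,0.9811)
R[0][2] = 0.0312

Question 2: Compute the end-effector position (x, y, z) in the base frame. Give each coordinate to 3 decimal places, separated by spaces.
2.363 4.173 -8.442

after link 1: o_1 = (3.4641, 2.0000, 1.0000)
after link 2: o_2 = (5.2141, 0.7010, 1.5000)
after link 3: o_3 = (6.7872, 4.8752, 1.1822)
after link 4: o_4 = (5.9254, 3.1239, -3.8368)
after link 5: o_5 = (4.9314, 2.6686, -8.8172)
after link 6: o_6 = (2.3633, 4.1732, -8.4422)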